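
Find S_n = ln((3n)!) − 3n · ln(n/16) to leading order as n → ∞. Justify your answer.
S_n ~ 3n · (ln 48 − 1) + O(ln n)

Stirling: ln((3n)!) = 3n ln(3n) − 3n + O(ln n).
  S_n = 3n ln(3n) − 3n − 3n ln(n/16) + O(ln n)
      = 3n ln(3n) − 3n ln n + 3n ln 16 − 3n + O(ln n)
      = 3n ln 3 + 3n ln 16 − 3n + O(ln n)
      = 3n (ln 48 − 1) + O(ln n).
Numerically ln(48) − 1 ≈ 2.8712.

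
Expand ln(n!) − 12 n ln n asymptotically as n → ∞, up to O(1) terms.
ln(n!) − 12 n ln n = −11 n ln n − n + (1/2) ln(2π n) + O(1/n)

Stirling: ln((n)!) = n ln(n) − n + (1/2) ln(2π·n) + O(1/n).
Here n ln(n) = n ln n.
Subtract 12n ln n: leading term is (1 − 12) n ln n = −11 n ln n. The next term is −n. Then the (1/2) ln(2π·n) correction.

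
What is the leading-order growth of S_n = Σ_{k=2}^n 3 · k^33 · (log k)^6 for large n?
S_n ~ 3 · n^34 · (log n)^6 / 34

By integral comparison, S_n = ∫_1^n 3 · x^33 · (log x)^6 dx + O(n^33 · (log n)^6). For the integral, the leading term of ∫_1^n x^33 (log x)^6 dx is n^34/34 · (log n)^6 (by repeated integration by parts; each step lowers the log-exponent and produces a relatively O(1/log n) correction). Hence S_n ~ 3 · n^34 · (log n)^6 / 34.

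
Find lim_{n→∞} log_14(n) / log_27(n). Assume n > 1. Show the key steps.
lim = ln(27) / ln(14) = log_14(27)

Change of base: log_14(n) = ln n / ln 14 and log_27(n) = ln n / ln 27. The ratio is (ln n / ln 14) · (ln 27 / ln n) = ln 27 / ln 14, a constant independent of n. So the limit is ln 27 / ln 14 = log_14(27).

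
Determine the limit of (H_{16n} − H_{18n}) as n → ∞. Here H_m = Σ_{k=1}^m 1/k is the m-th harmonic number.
lim = ln(16/18) = ln(8/9)

Euler-Maclaurin gives H_m = ln m + γ + 1/(2m) + O(1/m^2). The γ and O(1/m) terms cancel in the difference:
  H_{16n} − H_{18n} = ln(16n) − ln(18n) + O(1/n) = ln(16/18) + O(1/n).
Hence the limit is ln(16/18) = ln(8/9).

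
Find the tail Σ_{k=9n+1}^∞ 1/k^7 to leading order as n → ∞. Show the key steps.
Σ_{k>9n} 1/k^7 ~ 1/(6 · (9n)^6)

Compare to the integral: ∫_{9n}^∞ x^(−7) dx = [−x^(−6)/6]_{9n}^∞ = 1/((7−1)·(9n)^6). Euler-Maclaurin then gives
  Σ_{k>9n} 1/k^7 = ∫_{9n}^∞ dx/x^7 − 1/(2·(9n)^7) + O(1/(9n)^8).
(Equivalently this is ζ(7) − Σ_{k≤9n} 1/k^7.)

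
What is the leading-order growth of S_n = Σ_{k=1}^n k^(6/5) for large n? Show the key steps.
S_n ~ (5/11) · n^(11/5)

Integral comparison: Σ_{k=1}^n k^(6/5) = ∫_0^n x^(6/5) dx + O(n^(6/5)). The integral is n^(1 + 6/5) / (1 + 6/5) = n^((6+5)/5) / ((6+5)/5) = (5/11) · n^(11/5).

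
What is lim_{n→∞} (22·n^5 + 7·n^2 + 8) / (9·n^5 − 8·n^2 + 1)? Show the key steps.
lim = 22/9

For large n the leading n^5 terms dominate both numerator and denominator. Dividing top and bottom by n^5, every other term tends to 0, leaving 22/9.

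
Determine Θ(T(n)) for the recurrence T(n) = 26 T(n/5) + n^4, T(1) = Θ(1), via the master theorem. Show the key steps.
T(n) = Θ(n^4)

log_5 26 ≈ 2.024. f(n) = n^4 dominates n^(log_5 26) since 4 > 2.024, and the regularity condition a·f(n/b) = 26·(n/5)^4 = (26/625)·n^4 ≤ c·f(n) holds with c = 26/625 ≈ 0.0416 < 1. So this is Case 3: T(n) = Θ(f(n)) = Θ(n^4).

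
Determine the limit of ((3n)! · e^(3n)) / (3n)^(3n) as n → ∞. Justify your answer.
lim = ∞

Stirling: (3n)! ~ sqrt(2π·3n) · (3n/e)^(3n). Hence
  (3n)! · e^(3n) / (3n)^(3n) ~ sqrt(2π·3n) = sqrt(2π·3) · sqrt(n) → ∞.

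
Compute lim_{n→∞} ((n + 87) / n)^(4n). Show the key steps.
lim = e^348

Rewrite as (1 + 87/n)^(4n). By the standard limit (1 + x/n)^n → e^x, we have (1 + 87/n)^n → e^87, and raising to the 4th power gives e^348.
More precisely, ln[(1 + 87/n)^(4n)] = 4n · ln(1 + 87/n) = 4n · (87/n + O(1/n^2)) = 348 + O(1/n) → 348.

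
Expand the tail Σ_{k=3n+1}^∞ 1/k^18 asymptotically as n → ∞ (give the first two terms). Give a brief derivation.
Σ_{k>3n} 1/k^18 = 1/(17 · (3n)^17) − 1/(2 · (3n)^18) + O(1/(3n)^19)

Compare to the integral: ∫_{3n}^∞ x^(−18) dx = [−x^(−17)/17]_{3n}^∞ = 1/((18−1)·(3n)^17). The Euler-Maclaurin correction adds −f(3n)/2 = −1/(2·(3n)^18). Euler-Maclaurin then gives
  Σ_{k>3n} 1/k^18 = ∫_{3n}^∞ dx/x^18 − 1/(2·(3n)^18) + O(1/(3n)^19).
(Equivalently this is ζ(18) − Σ_{k≤3n} 1/k^18.)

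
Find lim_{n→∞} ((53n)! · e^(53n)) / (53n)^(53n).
lim = ∞

Stirling: (53n)! ~ sqrt(2π·53n) · (53n/e)^(53n). Hence
  (53n)! · e^(53n) / (53n)^(53n) ~ sqrt(2π·53n) = sqrt(2π·53) · sqrt(n) → ∞.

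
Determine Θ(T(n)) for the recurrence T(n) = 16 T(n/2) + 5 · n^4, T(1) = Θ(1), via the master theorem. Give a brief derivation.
T(n) = Θ(n^4 log n)

log_2 16 = 4, and f(n) = 5 · n^4 = Θ(n^(log_2 16)). This is Case 2 of the master theorem: T(n) = Θ(f(n) · log n) = Θ(n^4 log n).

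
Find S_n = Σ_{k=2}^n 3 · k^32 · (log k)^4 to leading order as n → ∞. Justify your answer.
S_n ~ n^33 · (log n)^4 / 11

By integral comparison, S_n = ∫_1^n 3 · x^32 · (log x)^4 dx + O(n^32 · (log n)^4). For the integral, the leading term of ∫_1^n x^32 (log x)^4 dx is n^33/33 · (log n)^4 (by repeated integration by parts; each step lowers the log-exponent and produces a relatively O(1/log n) correction). Hence S_n ~ n^33 · (log n)^4 / 11.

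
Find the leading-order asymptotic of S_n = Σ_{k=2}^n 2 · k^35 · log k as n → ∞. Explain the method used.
S_n ~ n^36 log n / 18 − n^36 / 648

By integral comparison, S_n = ∫_1^n 2 · x^35 · log x dx + O(n^35 · log n). For the integral, ∫ x^35 log x dx = n^36 log n / 36 − n^36/1296 (integration by parts). Hence S_n ~ n^36 log n / 18 − n^36 / 648.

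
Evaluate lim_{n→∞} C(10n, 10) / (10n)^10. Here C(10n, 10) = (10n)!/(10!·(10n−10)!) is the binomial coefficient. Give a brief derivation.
lim = 1/10! = 1/3628800

With N = 10n → ∞: C(N, 10) / N^10 = [N(N−1)…(N−9)] / (10! · N^10) = (1/10!) · 1 · (1 − 1/(10n)) · … · (1 − 9/(10n)). Each factor → 1 as N → ∞, so the limit is 1/10! = 1/3628800.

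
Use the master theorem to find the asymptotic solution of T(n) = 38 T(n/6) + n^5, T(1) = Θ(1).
T(n) = Θ(n^5)

log_6 38 ≈ 2.030. f(n) = n^5 dominates n^(log_6 38) since 5 > 2.030, and the regularity condition a·f(n/b) = 38·(n/6)^5 = (38/7776)·n^5 ≤ c·f(n) holds with c = 38/7776 ≈ 0.00489 < 1. So this is Case 3: T(n) = Θ(f(n)) = Θ(n^5).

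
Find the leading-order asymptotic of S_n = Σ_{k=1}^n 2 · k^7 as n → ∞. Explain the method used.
S_n ~ n^8 / 4

By integral comparison (Euler-Maclaurin), Σ_{k=1}^n 2 · k^7 = 2 · ∫_0^n x^7 dx + O(n^7) = 2 · n^8/8 = n^8 / 4 + O(n^7). (Equivalently, Faulhaber's formula gives the same leading term.)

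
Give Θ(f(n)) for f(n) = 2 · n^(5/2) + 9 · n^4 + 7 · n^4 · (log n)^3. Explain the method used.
f(n) ∈ Θ(n^4 · (log n)^3)

Compare the terms by growth order. For large n, n^a · (log n)^b dominates n^a' · (log n)^b' iff a > a', or (a = a' and b > b'). Ranking the 3 terms shows the dominant one is 7 · n^4 · (log n)^3. Hence f(n) ∈ Θ(n^4 · (log n)^3).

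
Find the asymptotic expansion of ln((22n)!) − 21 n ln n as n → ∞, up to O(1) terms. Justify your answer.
ln((22n)!) − 21 n ln n = n ln n + 22(ln 22 − 1) n + (1/2) ln(2π·22n) + O(1/n)

Stirling: ln((22n)!) = 22n ln(22n) − 22n + (1/2) ln(2π·22n) + O(1/n).
Expand 22n ln(22n) = 22n (ln n + ln 22) = 22n ln n + 22n ln 22.
Subtract 21n ln n: leading term is (22 − 21) n ln n = n ln n. The next term is 22n ln 22 − 22n = 22(ln 22 − 1) n. Then the (1/2) ln(2π·22n) correction.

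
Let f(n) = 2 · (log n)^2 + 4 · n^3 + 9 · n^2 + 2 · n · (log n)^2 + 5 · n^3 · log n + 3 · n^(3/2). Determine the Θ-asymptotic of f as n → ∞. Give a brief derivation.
f(n) ∈ Θ(n^3 · log n)

Compare the terms by growth order. For large n, n^a · (log n)^b dominates n^a' · (log n)^b' iff a > a', or (a = a' and b > b'). Ranking the 6 terms shows the dominant one is 5 · n^3 · log n. Hence f(n) ∈ Θ(n^3 · log n).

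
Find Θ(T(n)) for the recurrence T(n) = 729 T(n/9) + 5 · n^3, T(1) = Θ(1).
T(n) = Θ(n^3 log n)

log_9 729 = 3, and f(n) = 5 · n^3 = Θ(n^(log_9 729)). This is Case 2 of the master theorem: T(n) = Θ(f(n) · log n) = Θ(n^3 log n).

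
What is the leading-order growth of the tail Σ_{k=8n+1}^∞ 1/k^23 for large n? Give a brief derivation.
Σ_{k>8n} 1/k^23 ~ 1/(22 · (8n)^22)

Compare to the integral: ∫_{8n}^∞ x^(−23) dx = [−x^(−22)/22]_{8n}^∞ = 1/((23−1)·(8n)^22). Euler-Maclaurin then gives
  Σ_{k>8n} 1/k^23 = ∫_{8n}^∞ dx/x^23 − 1/(2·(8n)^23) + O(1/(8n)^24).
(Equivalently this is ζ(23) − Σ_{k≤8n} 1/k^23.)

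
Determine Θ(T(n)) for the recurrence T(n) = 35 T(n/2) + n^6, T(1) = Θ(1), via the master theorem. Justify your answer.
T(n) = Θ(n^6)

log_2 35 ≈ 5.129. f(n) = n^6 dominates n^(log_2 35) since 6 > 5.129, and the regularity condition a·f(n/b) = 35·(n/2)^6 = (35/64)·n^6 ≤ c·f(n) holds with c = 35/64 ≈ 0.547 < 1. So this is Case 3: T(n) = Θ(f(n)) = Θ(n^6).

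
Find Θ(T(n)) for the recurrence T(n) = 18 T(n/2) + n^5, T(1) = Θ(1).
T(n) = Θ(n^5)

log_2 18 ≈ 4.170. f(n) = n^5 dominates n^(log_2 18) since 5 > 4.170, and the regularity condition a·f(n/b) = 18·(n/2)^5 = (18/32)·n^5 ≤ c·f(n) holds with c = 18/32 ≈ 0.562 < 1. So this is Case 3: T(n) = Θ(f(n)) = Θ(n^5).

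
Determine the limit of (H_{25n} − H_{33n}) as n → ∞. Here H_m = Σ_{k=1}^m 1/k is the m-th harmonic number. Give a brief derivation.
lim = ln(25/33)

Euler-Maclaurin gives H_m = ln m + γ + 1/(2m) + O(1/m^2). The γ and O(1/m) terms cancel in the difference:
  H_{25n} − H_{33n} = ln(25n) − ln(33n) + O(1/n) = ln(25/33) + O(1/n).
Hence the limit is ln(25/33).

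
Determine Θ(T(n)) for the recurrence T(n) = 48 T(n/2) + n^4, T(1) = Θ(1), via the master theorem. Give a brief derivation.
T(n) = Θ(n^(log_2 48))

Master theorem: compare f(n) = n^4 to n^(log_2 48) where log_2 48 ≈ 5.585. Since 4 < log_2 48, we have f(n) = O(n^(log_2 48 − ε)) for some ε > 0 — Case 1. Hence T(n) = Θ(n^(log_2 48)).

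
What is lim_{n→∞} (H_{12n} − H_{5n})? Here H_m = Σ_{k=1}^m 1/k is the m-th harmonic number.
lim = ln(12/5)

Euler-Maclaurin gives H_m = ln m + γ + 1/(2m) + O(1/m^2). The γ and O(1/m) terms cancel in the difference:
  H_{12n} − H_{5n} = ln(12n) − ln(5n) + O(1/n) = ln(12/5) + O(1/n).
Hence the limit is ln(12/5).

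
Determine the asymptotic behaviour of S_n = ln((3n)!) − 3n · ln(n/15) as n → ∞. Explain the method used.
S_n ~ 3n · (ln 45 − 1) + O(ln n)

Stirling: ln((3n)!) = 3n ln(3n) − 3n + O(ln n).
  S_n = 3n ln(3n) − 3n − 3n ln(n/15) + O(ln n)
      = 3n ln(3n) − 3n ln n + 3n ln 15 − 3n + O(ln n)
      = 3n ln 3 + 3n ln 15 − 3n + O(ln n)
      = 3n (ln 45 − 1) + O(ln n).
Numerically ln(45) − 1 ≈ 2.8067.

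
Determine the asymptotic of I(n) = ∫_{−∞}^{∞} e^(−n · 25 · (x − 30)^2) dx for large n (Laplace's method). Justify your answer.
I(n) = sqrt(π/(25n))

Here φ(x) = 25 · (x − 30)^2 has its unique minimum at x* = 30 with φ(x*) = 0 and φ''(x*) = 50. Laplace's method gives
  I(n) ~ e^(−n φ(x*)) · sqrt(2π / (n · φ''(x*))) = sqrt(2π / (50n)) = sqrt(π/(25n)).
This is exact: substituting u = (x − 30)·sqrt(25n) gives I(n) = (1/sqrt(25n)) ∫_{−∞}^{∞} e^(−u^2) du = sqrt(π/(25n)).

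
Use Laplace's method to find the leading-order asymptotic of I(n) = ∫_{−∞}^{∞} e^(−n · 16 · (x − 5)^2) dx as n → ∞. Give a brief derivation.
I(n) = sqrt(π/(16n))

Here φ(x) = 16 · (x − 5)^2 has its unique minimum at x* = 5 with φ(x*) = 0 and φ''(x*) = 32. Laplace's method gives
  I(n) ~ e^(−n φ(x*)) · sqrt(2π / (n · φ''(x*))) = sqrt(2π / (32n)) = sqrt(π/(16n)).
This is exact: substituting u = (x − 5)·sqrt(16n) gives I(n) = (1/sqrt(16n)) ∫_{−∞}^{∞} e^(−u^2) du = sqrt(π/(16n)).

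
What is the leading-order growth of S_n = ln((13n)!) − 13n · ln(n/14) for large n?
S_n ~ 13n · (ln 182 − 1) + O(ln n)

Stirling: ln((13n)!) = 13n ln(13n) − 13n + O(ln n).
  S_n = 13n ln(13n) − 13n − 13n ln(n/14) + O(ln n)
      = 13n ln(13n) − 13n ln n + 13n ln 14 − 13n + O(ln n)
      = 13n ln 13 + 13n ln 14 − 13n + O(ln n)
      = 13n (ln 182 − 1) + O(ln n).
Numerically ln(182) − 1 ≈ 4.2040.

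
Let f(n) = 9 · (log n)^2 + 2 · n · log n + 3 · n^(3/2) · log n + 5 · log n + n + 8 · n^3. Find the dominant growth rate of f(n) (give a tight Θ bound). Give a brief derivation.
f(n) ∈ Θ(n^3)

Compare the terms by growth order. For large n, n^a · (log n)^b dominates n^a' · (log n)^b' iff a > a', or (a = a' and b > b'). Ranking the 6 terms shows the dominant one is 8 · n^3. Hence f(n) ∈ Θ(n^3).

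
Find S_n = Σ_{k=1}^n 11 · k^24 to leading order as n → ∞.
S_n ~ 11 · n^25 / 25

By integral comparison (Euler-Maclaurin), Σ_{k=1}^n 11 · k^24 = 11 · ∫_0^n x^24 dx + O(n^24) = 11 · n^25/25 + O(n^24). (Equivalently, Faulhaber's formula gives the same leading term.)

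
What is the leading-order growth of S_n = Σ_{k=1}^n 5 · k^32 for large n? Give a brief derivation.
S_n ~ 5 · n^33 / 33

By integral comparison (Euler-Maclaurin), Σ_{k=1}^n 5 · k^32 = 5 · ∫_0^n x^32 dx + O(n^32) = 5 · n^33/33 + O(n^32). (Equivalently, Faulhaber's formula gives the same leading term.)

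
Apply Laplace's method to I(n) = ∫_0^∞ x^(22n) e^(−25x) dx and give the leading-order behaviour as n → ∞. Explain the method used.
I(n) ~ (sqrt(2π·22n) / 25) · (22n/(25e))^(22n)

Write the integrand as exp(22n ln x − 25x) and set f(x) = 22n ln x − 25x. Then f'(x) = 22n/x − 25 = 0 at x* = 22n/25, and f''(x*) = −22n/x*^2 = −25^2/(22n). Laplace's method (interior maximum) gives
  I(n) ~ e^(f(x*)) · sqrt(2π / |f''(x*)|)
        = exp(22n ln(22n/25) − 22n) · sqrt(2π · 22n / 25^2)
        = (22n/25)^(22n) e^(−22n) · sqrt(2π·22n) / 25
        = (sqrt(2π·22n) / 25) · (22n/(25e))^(22n).
This matches Γ(22n+1)/25^(22n+1) with Stirling applied to Γ.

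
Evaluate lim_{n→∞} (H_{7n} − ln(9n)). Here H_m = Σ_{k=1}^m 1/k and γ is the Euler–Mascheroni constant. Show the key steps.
lim = ln(7/9) + γ

By Euler-Maclaurin, H_m = ln m + γ + O(1/m). So
  H_{7n} − ln(9n) = ln(7n) + γ − ln(9n) + O(1/n)
                       = ln(7/9) + γ + O(1/n).
Hence the limit is ln(7/9) + γ.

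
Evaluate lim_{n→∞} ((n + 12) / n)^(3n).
lim = e^36

Rewrite as (1 + 12/n)^(3n). By the standard limit (1 + x/n)^n → e^x, we have (1 + 12/n)^n → e^12, and raising to the 3rd power gives e^36.
More precisely, ln[(1 + 12/n)^(3n)] = 3n · ln(1 + 12/n) = 3n · (12/n + O(1/n^2)) = 36 + O(1/n) → 36.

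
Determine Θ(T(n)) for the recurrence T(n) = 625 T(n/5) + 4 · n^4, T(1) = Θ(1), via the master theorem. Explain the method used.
T(n) = Θ(n^4 log n)

log_5 625 = 4, and f(n) = 4 · n^4 = Θ(n^(log_5 625)). This is Case 2 of the master theorem: T(n) = Θ(f(n) · log n) = Θ(n^4 log n).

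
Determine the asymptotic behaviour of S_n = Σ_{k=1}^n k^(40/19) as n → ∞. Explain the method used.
S_n ~ (19/59) · n^(59/19)

Integral comparison: Σ_{k=1}^n k^(40/19) = ∫_0^n x^(40/19) dx + O(n^(40/19)). The integral is n^(1 + 40/19) / (1 + 40/19) = n^((40+19)/19) / ((40+19)/19) = (19/59) · n^(59/19).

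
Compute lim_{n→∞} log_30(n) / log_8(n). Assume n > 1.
lim = ln(8) / ln(30) = log_30(8)

Change of base: log_30(n) = ln n / ln 30 and log_8(n) = ln n / ln 8. The ratio is (ln n / ln 30) · (ln 8 / ln n) = ln 8 / ln 30, a constant independent of n. So the limit is ln 8 / ln 30 = log_30(8).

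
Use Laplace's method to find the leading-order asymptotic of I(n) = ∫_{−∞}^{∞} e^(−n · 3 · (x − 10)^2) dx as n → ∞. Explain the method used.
I(n) = sqrt(π/(3n))

Here φ(x) = 3 · (x − 10)^2 has its unique minimum at x* = 10 with φ(x*) = 0 and φ''(x*) = 6. Laplace's method gives
  I(n) ~ e^(−n φ(x*)) · sqrt(2π / (n · φ''(x*))) = sqrt(2π / (6n)) = sqrt(π/(3n)).
This is exact: substituting u = (x − 10)·sqrt(3n) gives I(n) = (1/sqrt(3n)) ∫_{−∞}^{∞} e^(−u^2) du = sqrt(π/(3n)).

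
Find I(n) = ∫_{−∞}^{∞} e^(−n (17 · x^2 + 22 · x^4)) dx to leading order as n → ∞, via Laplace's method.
I(n) ~ sqrt(π/(17n))

φ(x) = 17 · x^2 + 22 · x^4 has its unique global minimum at x* = 0 (since φ'(x) = 34x + 88x^3 = 0 only at x = 0 for real x with both coefficients positive, and φ → ∞ as |x| → ∞). At x* = 0, φ(0) = 0 and φ''(0) = 34. Laplace's method then gives
  I(n) ~ sqrt(2π / (n · φ''(0))) · e^(−n φ(0)) = sqrt(2π / (34n)) = sqrt(π/(17n)).
The 22 · x^4 term contributes only at subleading order (an O(1/n) relative correction).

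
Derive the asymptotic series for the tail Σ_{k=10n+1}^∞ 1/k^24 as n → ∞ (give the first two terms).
Σ_{k>10n} 1/k^24 = 1/(23 · (10n)^23) − 1/(2 · (10n)^24) + O(1/(10n)^25)

Compare to the integral: ∫_{10n}^∞ x^(−24) dx = [−x^(−23)/23]_{10n}^∞ = 1/((24−1)·(10n)^23). The Euler-Maclaurin correction adds −f(10n)/2 = −1/(2·(10n)^24). Euler-Maclaurin then gives
  Σ_{k>10n} 1/k^24 = ∫_{10n}^∞ dx/x^24 − 1/(2·(10n)^24) + O(1/(10n)^25).
(Equivalently this is ζ(24) − Σ_{k≤10n} 1/k^24.)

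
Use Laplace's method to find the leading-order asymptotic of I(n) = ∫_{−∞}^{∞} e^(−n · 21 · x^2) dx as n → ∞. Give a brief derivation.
I(n) = sqrt(π/(21n))

Here φ(x) = 21 · x^2 has its unique minimum at x* = 0 with φ(x*) = 0 and φ''(x*) = 42. Laplace's method gives
  I(n) ~ e^(−n φ(x*)) · sqrt(2π / (n · φ''(x*))) = sqrt(2π / (42n)) = sqrt(π/(21n)).
This is exact: substituting u = (x − 0)·sqrt(21n) gives I(n) = (1/sqrt(21n)) ∫_{−∞}^{∞} e^(−u^2) du = sqrt(π/(21n)).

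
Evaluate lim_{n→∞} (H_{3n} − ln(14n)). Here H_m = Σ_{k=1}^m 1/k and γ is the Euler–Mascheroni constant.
lim = ln(3/14) + γ

By Euler-Maclaurin, H_m = ln m + γ + O(1/m). So
  H_{3n} − ln(14n) = ln(3n) + γ − ln(14n) + O(1/n)
                       = ln(3/14) + γ + O(1/n).
Hence the limit is ln(3/14) + γ.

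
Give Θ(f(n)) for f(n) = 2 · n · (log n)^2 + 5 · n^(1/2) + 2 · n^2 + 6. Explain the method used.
f(n) ∈ Θ(n^2)

Compare the terms by growth order. For large n, n^a · (log n)^b dominates n^a' · (log n)^b' iff a > a', or (a = a' and b > b'). Ranking the 4 terms shows the dominant one is 2 · n^2. Hence f(n) ∈ Θ(n^2).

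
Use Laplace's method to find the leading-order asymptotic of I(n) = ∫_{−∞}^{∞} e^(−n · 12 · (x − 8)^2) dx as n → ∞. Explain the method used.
I(n) = sqrt(π/(12n))

Here φ(x) = 12 · (x − 8)^2 has its unique minimum at x* = 8 with φ(x*) = 0 and φ''(x*) = 24. Laplace's method gives
  I(n) ~ e^(−n φ(x*)) · sqrt(2π / (n · φ''(x*))) = sqrt(2π / (24n)) = sqrt(π/(12n)).
This is exact: substituting u = (x − 8)·sqrt(12n) gives I(n) = (1/sqrt(12n)) ∫_{−∞}^{∞} e^(−u^2) du = sqrt(π/(12n)).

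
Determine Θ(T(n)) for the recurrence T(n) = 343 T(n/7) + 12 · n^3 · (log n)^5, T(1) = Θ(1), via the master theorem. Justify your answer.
T(n) = Θ(n^3 · (log n)^6)

Here log_7 343 = 3 and f(n) = 12 · n^3 · (log n)^5 = Θ(n^(log_7 343) · (log n)^5). This is the extended Case 2 of the master theorem (f matches the critical exponent up to log factors), giving T(n) = Θ(n^(log_7 343) · (log n)^(5+1)) = Θ(n^3 · (log n)^6).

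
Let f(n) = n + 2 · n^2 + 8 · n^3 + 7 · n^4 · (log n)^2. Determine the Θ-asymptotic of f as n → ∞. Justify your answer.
f(n) ∈ Θ(n^4 · (log n)^2)

Compare the terms by growth order. For large n, n^a · (log n)^b dominates n^a' · (log n)^b' iff a > a', or (a = a' and b > b'). Ranking the 4 terms shows the dominant one is 7 · n^4 · (log n)^2. Hence f(n) ∈ Θ(n^4 · (log n)^2).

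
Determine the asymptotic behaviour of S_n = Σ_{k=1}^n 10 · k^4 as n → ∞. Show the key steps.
S_n ~ 2 · n^5

By integral comparison (Euler-Maclaurin), Σ_{k=1}^n 10 · k^4 = 10 · ∫_0^n x^4 dx + O(n^4) = 10 · n^5/5 = 2 · n^5 + O(n^4). (Equivalently, Faulhaber's formula gives the same leading term.)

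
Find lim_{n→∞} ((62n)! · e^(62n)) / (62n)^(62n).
lim = ∞

Stirling: (62n)! ~ sqrt(2π·62n) · (62n/e)^(62n). Hence
  (62n)! · e^(62n) / (62n)^(62n) ~ sqrt(2π·62n) = sqrt(2π·62) · sqrt(n) → ∞.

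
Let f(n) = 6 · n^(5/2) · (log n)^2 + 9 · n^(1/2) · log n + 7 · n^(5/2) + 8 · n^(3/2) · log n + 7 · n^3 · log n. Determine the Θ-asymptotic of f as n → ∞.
f(n) ∈ Θ(n^3 · log n)

Compare the terms by growth order. For large n, n^a · (log n)^b dominates n^a' · (log n)^b' iff a > a', or (a = a' and b > b'). Ranking the 5 terms shows the dominant one is 7 · n^3 · log n. Hence f(n) ∈ Θ(n^3 · log n).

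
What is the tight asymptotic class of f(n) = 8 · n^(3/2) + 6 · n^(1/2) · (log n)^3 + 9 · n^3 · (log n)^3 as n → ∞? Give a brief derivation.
f(n) ∈ Θ(n^3 · (log n)^3)

Compare the terms by growth order. For large n, n^a · (log n)^b dominates n^a' · (log n)^b' iff a > a', or (a = a' and b > b'). Ranking the 3 terms shows the dominant one is 9 · n^3 · (log n)^3. Hence f(n) ∈ Θ(n^3 · (log n)^3).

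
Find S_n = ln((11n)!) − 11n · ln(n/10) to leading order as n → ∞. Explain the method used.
S_n ~ 11n · (ln 110 − 1) + O(ln n)

Stirling: ln((11n)!) = 11n ln(11n) − 11n + O(ln n).
  S_n = 11n ln(11n) − 11n − 11n ln(n/10) + O(ln n)
      = 11n ln(11n) − 11n ln n + 11n ln 10 − 11n + O(ln n)
      = 11n ln 11 + 11n ln 10 − 11n + O(ln n)
      = 11n (ln 110 − 1) + O(ln n).
Numerically ln(110) − 1 ≈ 3.7005.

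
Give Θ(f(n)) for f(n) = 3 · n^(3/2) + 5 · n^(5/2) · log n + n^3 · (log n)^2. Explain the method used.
f(n) ∈ Θ(n^3 · (log n)^2)

Compare the terms by growth order. For large n, n^a · (log n)^b dominates n^a' · (log n)^b' iff a > a', or (a = a' and b > b'). Ranking the 3 terms shows the dominant one is n^3 · (log n)^2. Hence f(n) ∈ Θ(n^3 · (log n)^2).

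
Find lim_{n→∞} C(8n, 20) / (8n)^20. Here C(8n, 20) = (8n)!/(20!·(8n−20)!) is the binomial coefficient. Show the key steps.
lim = 1/20! = 1/2432902008176640000

With N = 8n → ∞: C(N, 20) / N^20 = [N(N−1)…(N−19)] / (20! · N^20) = (1/20!) · 1 · (1 − 1/(8n)) · … · (1 − 19/(8n)). Each factor → 1 as N → ∞, so the limit is 1/20! = 1/2432902008176640000.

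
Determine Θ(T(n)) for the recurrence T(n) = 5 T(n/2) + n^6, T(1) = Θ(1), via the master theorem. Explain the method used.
T(n) = Θ(n^6)

log_2 5 ≈ 2.322. f(n) = n^6 dominates n^(log_2 5) since 6 > 2.322, and the regularity condition a·f(n/b) = 5·(n/2)^6 = (5/64)·n^6 ≤ c·f(n) holds with c = 5/64 ≈ 0.0781 < 1. So this is Case 3: T(n) = Θ(f(n)) = Θ(n^6).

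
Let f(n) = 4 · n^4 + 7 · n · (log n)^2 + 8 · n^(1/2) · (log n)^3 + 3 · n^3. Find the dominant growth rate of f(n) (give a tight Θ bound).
f(n) ∈ Θ(n^4)

Compare the terms by growth order. For large n, n^a · (log n)^b dominates n^a' · (log n)^b' iff a > a', or (a = a' and b > b'). Ranking the 4 terms shows the dominant one is 4 · n^4. Hence f(n) ∈ Θ(n^4).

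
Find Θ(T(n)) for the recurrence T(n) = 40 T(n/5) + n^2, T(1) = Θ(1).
T(n) = Θ(n^(log_5 40))

Master theorem: compare f(n) = n^2 to n^(log_5 40) where log_5 40 ≈ 2.292. Since 2 < log_5 40, we have f(n) = O(n^(log_5 40 − ε)) for some ε > 0 — Case 1. Hence T(n) = Θ(n^(log_5 40)).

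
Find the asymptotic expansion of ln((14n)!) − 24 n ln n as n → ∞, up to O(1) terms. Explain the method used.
ln((14n)!) − 24 n ln n = −10 n ln n + 14(ln 14 − 1) n + (1/2) ln(2π·14n) + O(1/n)

Stirling: ln((14n)!) = 14n ln(14n) − 14n + (1/2) ln(2π·14n) + O(1/n).
Expand 14n ln(14n) = 14n (ln n + ln 14) = 14n ln n + 14n ln 14.
Subtract 24n ln n: leading term is (14 − 24) n ln n = −10 n ln n. The next term is 14n ln 14 − 14n = 14(ln 14 − 1) n. Then the (1/2) ln(2π·14n) correction.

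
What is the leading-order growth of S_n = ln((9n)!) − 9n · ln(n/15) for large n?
S_n ~ 9n · (ln 135 − 1) + O(ln n)

Stirling: ln((9n)!) = 9n ln(9n) − 9n + O(ln n).
  S_n = 9n ln(9n) − 9n − 9n ln(n/15) + O(ln n)
      = 9n ln(9n) − 9n ln n + 9n ln 15 − 9n + O(ln n)
      = 9n ln 9 + 9n ln 15 − 9n + O(ln n)
      = 9n (ln 135 − 1) + O(ln n).
Numerically ln(135) − 1 ≈ 3.9053.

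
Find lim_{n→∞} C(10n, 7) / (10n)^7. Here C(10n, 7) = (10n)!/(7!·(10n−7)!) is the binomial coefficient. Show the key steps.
lim = 1/7! = 1/5040

With N = 10n → ∞: C(N, 7) / N^7 = [N(N−1)…(N−6)] / (7! · N^7) = (1/7!) · 1 · (1 − 1/(10n)) · … · (1 − 6/(10n)). Each factor → 1 as N → ∞, so the limit is 1/7! = 1/5040.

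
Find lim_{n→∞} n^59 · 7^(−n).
lim = 0

Exponentials with base > 1 dominate every fixed polynomial: for any fixed c, n^c / 7^n → 0 as n → ∞ (e.g. by the ratio test, or by writing 7^n = e^(n ln 7) and noting e^(n ln 7) / n^c → ∞). Hence n^59 · 7^(−n) = n^59 / 7^n → 0.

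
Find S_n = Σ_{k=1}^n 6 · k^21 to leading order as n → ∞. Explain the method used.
S_n ~ 3 · n^22 / 11

By integral comparison (Euler-Maclaurin), Σ_{k=1}^n 6 · k^21 = 6 · ∫_0^n x^21 dx + O(n^21) = 6 · n^22/22 = 3 · n^22 / 11 + O(n^21). (Equivalently, Faulhaber's formula gives the same leading term.)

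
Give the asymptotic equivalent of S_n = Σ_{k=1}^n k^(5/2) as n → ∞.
S_n ~ (2/7) · n^(7/2)

Integral comparison: Σ_{k=1}^n k^(5/2) = ∫_0^n x^(5/2) dx + O(n^(5/2)). The integral is n^(1 + 5/2) / (1 + 5/2) = n^((5+2)/2) / ((5+2)/2) = (2/7) · n^(7/2).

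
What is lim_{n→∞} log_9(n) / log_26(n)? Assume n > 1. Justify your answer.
lim = ln(26) / ln(9) = log_9(26)

Change of base: log_9(n) = ln n / ln 9 and log_26(n) = ln n / ln 26. The ratio is (ln n / ln 9) · (ln 26 / ln n) = ln 26 / ln 9, a constant independent of n. So the limit is ln 26 / ln 9 = log_9(26).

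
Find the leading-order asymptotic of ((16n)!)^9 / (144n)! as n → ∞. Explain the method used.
((16n)!)^9/(144n)! ~ ((2π·16n)^(8/2) / 3) · 9^(−9·16n)  →  0

Write N = 16n. Stirling: N! ~ sqrt(2π N)(N/e)^N and (9N)! ~ sqrt(2π·9N)·(9N/e)^(9N).
  (N!)^9/(9N)! ~ (2π N)^(9/2) (N/e)^(9N) / [sqrt(2π·9N) (9N/e)^(9N)]
     = (2π N)^(9/2) / sqrt(2π·9N) · (N/(9N))^(9N)
     = (2π N)^((9−1)/2) / 3 · 9^(−9N).
Since 9^9 > 1, the factor 9^(−9N) decays exponentially, so the ratio → 0. Substituting N = 16n gives the stated form.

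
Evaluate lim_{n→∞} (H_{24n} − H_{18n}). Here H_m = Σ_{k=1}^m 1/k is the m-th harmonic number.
lim = ln(24/18) = ln(4/3)

Euler-Maclaurin gives H_m = ln m + γ + 1/(2m) + O(1/m^2). The γ and O(1/m) terms cancel in the difference:
  H_{24n} − H_{18n} = ln(24n) − ln(18n) + O(1/n) = ln(24/18) + O(1/n).
Hence the limit is ln(24/18) = ln(4/3).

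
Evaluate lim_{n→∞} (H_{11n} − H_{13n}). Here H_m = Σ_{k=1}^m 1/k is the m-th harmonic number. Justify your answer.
lim = ln(11/13)

Euler-Maclaurin gives H_m = ln m + γ + 1/(2m) + O(1/m^2). The γ and O(1/m) terms cancel in the difference:
  H_{11n} − H_{13n} = ln(11n) − ln(13n) + O(1/n) = ln(11/13) + O(1/n).
Hence the limit is ln(11/13).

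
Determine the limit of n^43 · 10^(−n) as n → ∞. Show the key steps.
lim = 0

Exponentials with base > 1 dominate every fixed polynomial: for any fixed c, n^c / 10^n → 0 as n → ∞ (e.g. by the ratio test, or by writing 10^n = e^(n ln 10) and noting e^(n ln 10) / n^c → ∞). Hence n^43 · 10^(−n) = n^43 / 10^n → 0.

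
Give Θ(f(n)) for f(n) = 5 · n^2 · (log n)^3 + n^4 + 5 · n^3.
f(n) ∈ Θ(n^4)

Compare the terms by growth order. For large n, n^a · (log n)^b dominates n^a' · (log n)^b' iff a > a', or (a = a' and b > b'). Ranking the 3 terms shows the dominant one is n^4. Hence f(n) ∈ Θ(n^4).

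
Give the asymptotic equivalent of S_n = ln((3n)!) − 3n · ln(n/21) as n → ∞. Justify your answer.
S_n ~ 3n · (ln 63 − 1) + O(ln n)

Stirling: ln((3n)!) = 3n ln(3n) − 3n + O(ln n).
  S_n = 3n ln(3n) − 3n − 3n ln(n/21) + O(ln n)
      = 3n ln(3n) − 3n ln n + 3n ln 21 − 3n + O(ln n)
      = 3n ln 3 + 3n ln 21 − 3n + O(ln n)
      = 3n (ln 63 − 1) + O(ln n).
Numerically ln(63) − 1 ≈ 3.1431.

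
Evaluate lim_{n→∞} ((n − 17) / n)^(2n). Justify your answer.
lim = e^(−34)

Rewrite as (1 − 17/n)^(2n). By the standard limit (1 + x/n)^n → e^x, we have (1 − 17/n)^n → e^(−17), and raising to the 2nd power gives e^(−34).
More precisely, ln[(1 − 17/n)^(2n)] = 2n · ln(1 − 17/n) = 2n · (-17/n + O(1/n^2)) = -34 + O(1/n) → -34.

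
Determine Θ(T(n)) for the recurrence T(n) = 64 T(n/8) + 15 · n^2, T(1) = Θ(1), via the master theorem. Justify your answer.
T(n) = Θ(n^2 log n)

log_8 64 = 2, and f(n) = 15 · n^2 = Θ(n^(log_8 64)). This is Case 2 of the master theorem: T(n) = Θ(f(n) · log n) = Θ(n^2 log n).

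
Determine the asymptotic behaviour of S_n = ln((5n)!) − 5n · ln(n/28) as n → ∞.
S_n ~ 5n · (ln 140 − 1) + O(ln n)

Stirling: ln((5n)!) = 5n ln(5n) − 5n + O(ln n).
  S_n = 5n ln(5n) − 5n − 5n ln(n/28) + O(ln n)
      = 5n ln(5n) − 5n ln n + 5n ln 28 − 5n + O(ln n)
      = 5n ln 5 + 5n ln 28 − 5n + O(ln n)
      = 5n (ln 140 − 1) + O(ln n).
Numerically ln(140) − 1 ≈ 3.9416.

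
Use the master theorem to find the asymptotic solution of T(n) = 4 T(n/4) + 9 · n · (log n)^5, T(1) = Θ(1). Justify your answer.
T(n) = Θ(n · (log n)^6)

Here log_4 4 = 1 and f(n) = 9 · n · (log n)^5 = Θ(n^(log_4 4) · (log n)^5). This is the extended Case 2 of the master theorem (f matches the critical exponent up to log factors), giving T(n) = Θ(n^(log_4 4) · (log n)^(5+1)) = Θ(n · (log n)^6).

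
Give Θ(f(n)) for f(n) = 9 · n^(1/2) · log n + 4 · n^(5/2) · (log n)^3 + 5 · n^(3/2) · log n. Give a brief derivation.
f(n) ∈ Θ(n^(5/2) · (log n)^3)

Compare the terms by growth order. For large n, n^a · (log n)^b dominates n^a' · (log n)^b' iff a > a', or (a = a' and b > b'). Ranking the 3 terms shows the dominant one is 4 · n^(5/2) · (log n)^3. Hence f(n) ∈ Θ(n^(5/2) · (log n)^3).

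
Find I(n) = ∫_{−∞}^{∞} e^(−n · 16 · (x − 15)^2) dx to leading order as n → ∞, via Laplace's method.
I(n) = sqrt(π/(16n))

Here φ(x) = 16 · (x − 15)^2 has its unique minimum at x* = 15 with φ(x*) = 0 and φ''(x*) = 32. Laplace's method gives
  I(n) ~ e^(−n φ(x*)) · sqrt(2π / (n · φ''(x*))) = sqrt(2π / (32n)) = sqrt(π/(16n)).
This is exact: substituting u = (x − 15)·sqrt(16n) gives I(n) = (1/sqrt(16n)) ∫_{−∞}^{∞} e^(−u^2) du = sqrt(π/(16n)).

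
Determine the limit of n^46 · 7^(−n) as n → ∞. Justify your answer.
lim = 0

Exponentials with base > 1 dominate every fixed polynomial: for any fixed c, n^c / 7^n → 0 as n → ∞ (e.g. by the ratio test, or by writing 7^n = e^(n ln 7) and noting e^(n ln 7) / n^c → ∞). Hence n^46 · 7^(−n) = n^46 / 7^n → 0.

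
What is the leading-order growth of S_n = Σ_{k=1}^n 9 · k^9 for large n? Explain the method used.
S_n ~ 9 · n^10 / 10

By integral comparison (Euler-Maclaurin), Σ_{k=1}^n 9 · k^9 = 9 · ∫_0^n x^9 dx + O(n^9) = 9 · n^10/10 + O(n^9). (Equivalently, Faulhaber's formula gives the same leading term.)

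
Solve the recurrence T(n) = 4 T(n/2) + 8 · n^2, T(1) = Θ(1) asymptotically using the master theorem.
T(n) = Θ(n^2 log n)

log_2 4 = 2, and f(n) = 8 · n^2 = Θ(n^(log_2 4)). This is Case 2 of the master theorem: T(n) = Θ(f(n) · log n) = Θ(n^2 log n).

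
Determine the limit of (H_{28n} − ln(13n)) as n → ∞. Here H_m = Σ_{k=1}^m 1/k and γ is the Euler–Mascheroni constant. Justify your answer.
lim = ln(28/13) + γ

By Euler-Maclaurin, H_m = ln m + γ + O(1/m). So
  H_{28n} − ln(13n) = ln(28n) + γ − ln(13n) + O(1/n)
                       = ln(28/13) + γ + O(1/n).
Hence the limit is ln(28/13) + γ.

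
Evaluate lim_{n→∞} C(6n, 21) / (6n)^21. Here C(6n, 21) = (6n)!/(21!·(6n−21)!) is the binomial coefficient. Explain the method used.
lim = 1/21! = 1/51090942171709440000

With N = 6n → ∞: C(N, 21) / N^21 = [N(N−1)…(N−20)] / (21! · N^21) = (1/21!) · 1 · (1 − 1/(6n)) · … · (1 − 20/(6n)). Each factor → 1 as N → ∞, so the limit is 1/21! = 1/51090942171709440000.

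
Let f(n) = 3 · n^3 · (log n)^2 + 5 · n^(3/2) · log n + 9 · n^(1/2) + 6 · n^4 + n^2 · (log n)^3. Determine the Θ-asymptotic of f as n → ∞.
f(n) ∈ Θ(n^4)

Compare the terms by growth order. For large n, n^a · (log n)^b dominates n^a' · (log n)^b' iff a > a', or (a = a' and b > b'). Ranking the 5 terms shows the dominant one is 6 · n^4. Hence f(n) ∈ Θ(n^4).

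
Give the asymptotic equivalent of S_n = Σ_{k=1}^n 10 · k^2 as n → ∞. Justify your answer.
S_n ~ 10 · n^3 / 3

By integral comparison (Euler-Maclaurin), Σ_{k=1}^n 10 · k^2 = 10 · ∫_0^n x^2 dx + O(n^2) = 10 · n^3/3 + O(n^2). (Equivalently, Faulhaber's formula gives the same leading term.)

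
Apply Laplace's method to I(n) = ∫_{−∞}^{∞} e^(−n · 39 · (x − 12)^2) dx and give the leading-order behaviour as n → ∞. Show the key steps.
I(n) = sqrt(π/(39n))

Here φ(x) = 39 · (x − 12)^2 has its unique minimum at x* = 12 with φ(x*) = 0 and φ''(x*) = 78. Laplace's method gives
  I(n) ~ e^(−n φ(x*)) · sqrt(2π / (n · φ''(x*))) = sqrt(2π / (78n)) = sqrt(π/(39n)).
This is exact: substituting u = (x − 12)·sqrt(39n) gives I(n) = (1/sqrt(39n)) ∫_{−∞}^{∞} e^(−u^2) du = sqrt(π/(39n)).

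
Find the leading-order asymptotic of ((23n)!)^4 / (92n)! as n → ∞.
((23n)!)^4/(92n)! ~ ((2π·23n)^(3/2) / 2) · 4^(−4·23n)  →  0

Write N = 23n. Stirling: N! ~ sqrt(2π N)(N/e)^N and (4N)! ~ sqrt(2π·4N)·(4N/e)^(4N).
  (N!)^4/(4N)! ~ (2π N)^(4/2) (N/e)^(4N) / [sqrt(2π·4N) (4N/e)^(4N)]
     = (2π N)^(4/2) / sqrt(2π·4N) · (N/(4N))^(4N)
     = (2π N)^((4−1)/2) / 2 · 4^(−4N).
Since 4^4 > 1, the factor 4^(−4N) decays exponentially, so the ratio → 0. Substituting N = 23n gives the stated form.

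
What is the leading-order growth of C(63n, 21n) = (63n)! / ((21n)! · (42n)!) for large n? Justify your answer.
C(63n, 21n) ~ (27/4)^(21n) · sqrt(3/(4π·21n))

Write N = 21n. Apply Stirling to each factorial:
  (3N)! ~ sqrt(2π·3N) · (3N/e)^(3N),
  N! ~ sqrt(2π N) · (N/e)^N,
  (2N)! ~ sqrt(2π·2N) · (2N/e)^(2N).
The exponential factors combine to (3N)^(3N) / (N^N · (2N)^(2N)) = 3^(3N)/2^(2N) = (3^3/2^2)^N = (27/4)^N.
The square-root prefactors combine to sqrt(2π·3N) / (sqrt(2π N)·sqrt(2π·2N)) = sqrt(3 / (2π·2·N)) = sqrt(3/(4π·21n)).
Substituting N = 21n: C(63n, 21n) ~ (27/4)^(21n) · sqrt(3/(4π·21n)).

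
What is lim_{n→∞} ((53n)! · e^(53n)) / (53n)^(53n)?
lim = ∞

Stirling: (53n)! ~ sqrt(2π·53n) · (53n/e)^(53n). Hence
  (53n)! · e^(53n) / (53n)^(53n) ~ sqrt(2π·53n) = sqrt(2π·53) · sqrt(n) → ∞.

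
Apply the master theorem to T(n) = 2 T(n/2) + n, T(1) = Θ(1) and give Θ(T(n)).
T(n) = Θ(n log n)

log_2 2 = 1, and f(n) = n = Θ(n^(log_2 2)). This is Case 2 of the master theorem: T(n) = Θ(f(n) · log n) = Θ(n log n).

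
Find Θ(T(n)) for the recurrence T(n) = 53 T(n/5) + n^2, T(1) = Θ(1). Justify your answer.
T(n) = Θ(n^(log_5 53))

Master theorem: compare f(n) = n^2 to n^(log_5 53) where log_5 53 ≈ 2.467. Since 2 < log_5 53, we have f(n) = O(n^(log_5 53 − ε)) for some ε > 0 — Case 1. Hence T(n) = Θ(n^(log_5 53)).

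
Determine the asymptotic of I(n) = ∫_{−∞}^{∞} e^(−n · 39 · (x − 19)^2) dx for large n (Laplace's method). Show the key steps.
I(n) = sqrt(π/(39n))

Here φ(x) = 39 · (x − 19)^2 has its unique minimum at x* = 19 with φ(x*) = 0 and φ''(x*) = 78. Laplace's method gives
  I(n) ~ e^(−n φ(x*)) · sqrt(2π / (n · φ''(x*))) = sqrt(2π / (78n)) = sqrt(π/(39n)).
This is exact: substituting u = (x − 19)·sqrt(39n) gives I(n) = (1/sqrt(39n)) ∫_{−∞}^{∞} e^(−u^2) du = sqrt(π/(39n)).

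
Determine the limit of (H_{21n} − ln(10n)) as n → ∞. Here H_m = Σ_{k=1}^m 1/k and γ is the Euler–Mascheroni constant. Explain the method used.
lim = ln(21/10) + γ

By Euler-Maclaurin, H_m = ln m + γ + O(1/m). So
  H_{21n} − ln(10n) = ln(21n) + γ − ln(10n) + O(1/n)
                       = ln(21/10) + γ + O(1/n).
Hence the limit is ln(21/10) + γ.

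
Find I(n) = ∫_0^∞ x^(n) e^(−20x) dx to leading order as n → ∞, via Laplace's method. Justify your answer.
I(n) ~ (sqrt(2π·n) / 20) · (n/(20e))^(n)

Write the integrand as exp(n ln x − 20x) and set f(x) = n ln x − 20x. Then f'(x) = n/x − 20 = 0 at x* = n/20, and f''(x*) = −n/x*^2 = −20^2/(n). Laplace's method (interior maximum) gives
  I(n) ~ e^(f(x*)) · sqrt(2π / |f''(x*)|)
        = exp(n ln(n/20) − n) · sqrt(2π · n / 20^2)
        = (n/20)^(n) e^(−n) · sqrt(2π·n) / 20
        = (sqrt(2π·n) / 20) · (n/(20e))^(n).
This matches Γ(n+1)/20^(n+1) with Stirling applied to Γ.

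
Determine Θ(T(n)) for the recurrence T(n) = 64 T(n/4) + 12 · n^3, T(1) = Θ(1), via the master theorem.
T(n) = Θ(n^3 log n)

log_4 64 = 3, and f(n) = 12 · n^3 = Θ(n^(log_4 64)). This is Case 2 of the master theorem: T(n) = Θ(f(n) · log n) = Θ(n^3 log n).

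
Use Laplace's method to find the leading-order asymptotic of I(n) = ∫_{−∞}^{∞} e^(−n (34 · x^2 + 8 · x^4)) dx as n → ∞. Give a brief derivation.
I(n) ~ sqrt(π/(34n))

φ(x) = 34 · x^2 + 8 · x^4 has its unique global minimum at x* = 0 (since φ'(x) = 68x + 32x^3 = 0 only at x = 0 for real x with both coefficients positive, and φ → ∞ as |x| → ∞). At x* = 0, φ(0) = 0 and φ''(0) = 68. Laplace's method then gives
  I(n) ~ sqrt(2π / (n · φ''(0))) · e^(−n φ(0)) = sqrt(2π / (68n)) = sqrt(π/(34n)).
The 8 · x^4 term contributes only at subleading order (an O(1/n) relative correction).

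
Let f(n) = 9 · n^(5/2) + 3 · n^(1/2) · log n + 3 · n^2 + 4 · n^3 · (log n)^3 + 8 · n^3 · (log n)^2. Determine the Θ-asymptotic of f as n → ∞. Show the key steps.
f(n) ∈ Θ(n^3 · (log n)^3)

Compare the terms by growth order. For large n, n^a · (log n)^b dominates n^a' · (log n)^b' iff a > a', or (a = a' and b > b'). Ranking the 5 terms shows the dominant one is 4 · n^3 · (log n)^3. Hence f(n) ∈ Θ(n^3 · (log n)^3).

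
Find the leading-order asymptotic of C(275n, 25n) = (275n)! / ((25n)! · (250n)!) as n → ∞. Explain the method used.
C(275n, 25n) ~ (285311670611/10000000000)^(25n) · sqrt(11/(20π·25n))

Write N = 25n. Apply Stirling to each factorial:
  (11N)! ~ sqrt(2π·11N) · (11N/e)^(11N),
  N! ~ sqrt(2π N) · (N/e)^N,
  (10N)! ~ sqrt(2π·10N) · (10N/e)^(10N).
The exponential factors combine to (11N)^(11N) / (N^N · (10N)^(10N)) = 11^(11N)/10^(10N) = (11^11/10^10)^N = (285311670611/10000000000)^N.
The square-root prefactors combine to sqrt(2π·11N) / (sqrt(2π N)·sqrt(2π·10N)) = sqrt(11 / (2π·10·N)) = sqrt(11/(20π·25n)).
Substituting N = 25n: C(275n, 25n) ~ (285311670611/10000000000)^(25n) · sqrt(11/(20π·25n)).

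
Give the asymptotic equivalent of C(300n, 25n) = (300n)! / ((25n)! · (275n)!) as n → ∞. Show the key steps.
C(300n, 25n) ~ (8916100448256/285311670611)^(25n) · sqrt(6/(11π·25n))

Write N = 25n. Apply Stirling to each factorial:
  (12N)! ~ sqrt(2π·12N) · (12N/e)^(12N),
  N! ~ sqrt(2π N) · (N/e)^N,
  (11N)! ~ sqrt(2π·11N) · (11N/e)^(11N).
The exponential factors combine to (12N)^(12N) / (N^N · (11N)^(11N)) = 12^(12N)/11^(11N) = (12^12/11^11)^N = (8916100448256/285311670611)^N.
The square-root prefactors combine to sqrt(2π·12N) / (sqrt(2π N)·sqrt(2π·11N)) = sqrt(12 / (2π·11·N)) = sqrt(6/(11π·25n)).
Substituting N = 25n: C(300n, 25n) ~ (8916100448256/285311670611)^(25n) · sqrt(6/(11π·25n)).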